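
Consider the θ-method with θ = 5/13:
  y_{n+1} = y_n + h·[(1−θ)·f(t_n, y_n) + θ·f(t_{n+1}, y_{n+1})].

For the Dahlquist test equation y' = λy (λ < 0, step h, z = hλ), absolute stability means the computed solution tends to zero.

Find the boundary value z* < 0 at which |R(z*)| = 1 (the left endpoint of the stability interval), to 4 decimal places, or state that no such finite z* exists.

On y'=λy, z=hλ:
  y_{n+1} = y_n + z·[8/13·y_n + 5/13·y_{n+1}] ⇒ (1 − 5/13z)y_{n+1} = (1 + 8/13z)y_n
  Hence R(z) = (1 + 8/13z)/(1 − 5/13z).

Need |R(x)|<1, x<0.
x=-0.46: |R|=0.6092
R=−1: 1+8/13x = −1+5/13x ⇒ -3/13x=2 ⇒ x=2/(-3/13)=-8.6667
Confirm numerically:
  x=-7.739: |R|=0.94617 <1
  x=-5.611: |R|=0.77671 <1
  x=-5.450: |R|=0.76025 <1
  x=-9.226: |R|=1.02838 >1
  x=-8.937: |R|=1.01406 >1
  x=-8.885: |R|=1.01141 >1
So |R|<1 on (-8.6667, 0).

left endpoint -8.6667.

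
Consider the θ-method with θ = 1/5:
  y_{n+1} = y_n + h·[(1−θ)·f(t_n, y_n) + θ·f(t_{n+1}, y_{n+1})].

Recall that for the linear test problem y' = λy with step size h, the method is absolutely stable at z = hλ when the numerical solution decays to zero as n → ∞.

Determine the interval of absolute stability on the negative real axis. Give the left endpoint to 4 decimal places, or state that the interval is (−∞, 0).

With y'=λy (z=hλ):
  y_{n+1} = y_n + z·[4/5·y_n + 1/5·y_{n+1}] ⇒ (1 − 1/5z)y_{n+1} = (1 + 4/5z)y_n
  Hence R(z) = (1 + 4/5z)/(1 − 1/5z).

Solve |R(x)|<1 on ℝ⁻.
x=-0.52: |R|=0.5290
R=−1: 1+4/5x = −1+1/5x ⇒ -3/5x=2 ⇒ x=2/(-3/5)=-3.3333
Confirm numerically:
  x=-2.565: |R|=0.69531 <1
  x=-2.444: |R|=0.64159 <1
  x=-2.395: |R|=0.61934 <1
  x=-2.358: |R|=0.60234 <1
  x=-3.517: |R|=1.06469 >1
  x=-3.464: |R|=1.04631 >1
So |R|<1 on (-3.3333, 0).

(-3.3333, 0).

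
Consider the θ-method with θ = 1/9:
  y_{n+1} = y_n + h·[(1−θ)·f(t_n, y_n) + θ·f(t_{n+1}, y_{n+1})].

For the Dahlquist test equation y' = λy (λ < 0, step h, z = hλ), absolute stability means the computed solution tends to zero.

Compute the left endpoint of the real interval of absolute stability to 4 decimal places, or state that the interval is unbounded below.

left endpoint -2.5714.

On y'=λy, z=hλ:
  y_{n+1} = y_n + z·[8/9·y_n + 1/9·y_{n+1}] ⇒ (1 − 1/9z)y_{n+1} = (1 + 8/9z)y_n
  R(z) = (1 + 8/9z)/(1 − 1/9z).

Need |R(x)|<1, x<0.
x=-1.08: |R|=0.0357
R=−1: 1+8/9x = −1+1/9x ⇒ -7/9x=2 ⇒ x=2/(-7/9)=-2.5714
Confirm numerically:
  x=-2.387: |R|=0.88663 <1
  x=-2.174: |R|=0.75103 <1
  x=-1.816: |R|=0.51109 <1
  x=-1.571: |R|=0.33753 <1
  x=-3.097: |R|=1.30412 >1
  x=-3.008: |R|=1.25450 >1
  x=-2.916: |R|=1.20242 >1
Interval (-2.5714, 0).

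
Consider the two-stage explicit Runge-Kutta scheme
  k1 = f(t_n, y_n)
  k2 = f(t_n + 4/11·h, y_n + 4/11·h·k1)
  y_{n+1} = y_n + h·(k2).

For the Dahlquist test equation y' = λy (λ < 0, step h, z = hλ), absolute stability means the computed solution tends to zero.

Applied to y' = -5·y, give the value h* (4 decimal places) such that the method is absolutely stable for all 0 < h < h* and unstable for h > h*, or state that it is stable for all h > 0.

(-2.7500,0); λ=-5 ⇒ h* = (11/4)/5 = 0.5500.

With y'=λy (z=hλ):
  k1=λy_n ⇒ h·k1=z·y_n;  k2=λ(1+4/11z)y_n ⇒ h·k2=z(1+4/11z)y_n
  y_{n+1}/y_n = 1 + z(1+4/11z) = 1 + z + 4/11z²
  R(z) = 1 + z + 4/11z².

Need |R(x)|<1, x<0.
x=-1.73: |R|=0.3583
R=1: x+4/11x²=0 ⇒ x=−11/4=-2.7500; min R=1−1/(4·4/11)=0.3125>−1
Confirm numerically:
  x=-2.277: |R|=0.60836 <1
  x=-2.198: |R|=0.55880 <1
  x=-2.169: |R|=0.54175 <1
  x=-2.060: |R|=0.48313 <1
  x=-3.192: |R|=1.51304 >1
  x=-3.005: |R|=1.27865 >1
So |R|<1 on (-2.7500, 0).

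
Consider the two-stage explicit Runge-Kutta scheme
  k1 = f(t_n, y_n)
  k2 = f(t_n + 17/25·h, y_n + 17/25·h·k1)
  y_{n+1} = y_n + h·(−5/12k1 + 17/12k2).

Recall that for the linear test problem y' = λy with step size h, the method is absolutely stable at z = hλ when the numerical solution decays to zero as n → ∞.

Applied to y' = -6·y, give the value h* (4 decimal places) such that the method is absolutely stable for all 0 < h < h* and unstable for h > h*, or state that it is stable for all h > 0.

Set f=λy, z=hλ:
  k1=λy_n ⇒ h·k1=z·y_n;  k2=λ(1+17/25z)y_n ⇒ h·k2=z(1+17/25z)y_n
  y_{n+1}/y_n = 1 − 5/12z + 17/12z(1+17/25z) = 1 + z + 289/300z²
  R(z) = 1 + z + 289/300z².

Need |R(x)|<1, x<0.
x=-1.76: |R|=2.2240
R=1: x+289/300x²=0 ⇒ x=−300/289=-1.0381; min R=1−1/(4·289/300)=0.7405>−1
Confirm numerically:
  x=-0.978: |R|=0.94341 <1
  x=-0.820: |R|=0.82775 <1
  x=-0.449: |R|=0.74521 <1
  x=-1.525: |R|=1.71535 >1
  x=-1.428: |R|=1.53641 >1
  x=-1.361: |R|=1.42340 >1
So |R|<1 on (-1.0381, 0).

(-1.0381,0); λ=-6 ⇒ h* = (300/289)/6 = 0.1730.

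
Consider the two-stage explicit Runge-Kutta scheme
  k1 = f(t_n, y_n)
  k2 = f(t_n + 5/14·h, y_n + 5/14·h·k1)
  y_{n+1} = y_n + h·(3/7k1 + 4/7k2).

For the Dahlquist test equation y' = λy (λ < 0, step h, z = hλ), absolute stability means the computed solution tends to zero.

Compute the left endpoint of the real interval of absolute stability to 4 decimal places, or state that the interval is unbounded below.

Set f=λy, z=hλ:
  k1=λy_n ⇒ h·k1=z·y_n;  k2=λ(1+5/14z)y_n ⇒ h·k2=z(1+5/14z)y_n
  y_{n+1}/y_n = 1 + 3/7z + 4/7z(1+5/14z) = 1 + z + 10/49z²
  R(z) = 1 + z + 10/49z².

Find x<0 with |R(x)|<1.
x=-1.32: |R|=0.0356
R=1: x+10/49x²=0 ⇒ x=−49/10=-4.9000; min R=1−1/(4·10/49)=-0.2250>−1
Confirm numerically:
  x=-4.880: |R|=0.98008 <1
  x=-3.541: |R|=0.01791 <1
  x=-2.256: |R|=0.21732 <1
  x=-5.379: |R|=1.52582 >1
  x=-5.281: |R|=1.41062 >1
  x=-5.233: |R|=1.35563 >1
Interval (-4.9000, 0).

z* = -4.9000.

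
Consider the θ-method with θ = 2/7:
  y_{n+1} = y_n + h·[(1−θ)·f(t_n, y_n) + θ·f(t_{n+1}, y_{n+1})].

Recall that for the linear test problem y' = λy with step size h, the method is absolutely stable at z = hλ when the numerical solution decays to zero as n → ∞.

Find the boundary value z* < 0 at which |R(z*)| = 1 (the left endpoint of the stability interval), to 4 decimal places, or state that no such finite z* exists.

With y'=λy (z=hλ):
  y_{n+1} = y_n + z·[5/7·y_n + 2/7·y_{n+1}] ⇒ (1 − 2/7z)y_{n+1} = (1 + 5/7z)y_n
  Hence R(z) = (1 + 5/7z)/(1 − 2/7z).

Find x<0 with |R(x)|<1.
x=-1.22: |R|=0.0953
R=−1: 1+5/7x = −1+2/7x ⇒ -3/7x=2 ⇒ x=2/(-3/7)=-4.6667
Confirm numerically:
  x=-4.184: |R|=0.90578 <1
  x=-2.943: |R|=0.59871 <1
  x=-1.893: |R|=0.22854 <1
  x=-5.238: |R|=1.09808 >1
  x=-5.162: |R|=1.08578 >1
  x=-5.149: |R|=1.08365 >1
Stable set (-4.6667, 0).

left endpoint -4.6667.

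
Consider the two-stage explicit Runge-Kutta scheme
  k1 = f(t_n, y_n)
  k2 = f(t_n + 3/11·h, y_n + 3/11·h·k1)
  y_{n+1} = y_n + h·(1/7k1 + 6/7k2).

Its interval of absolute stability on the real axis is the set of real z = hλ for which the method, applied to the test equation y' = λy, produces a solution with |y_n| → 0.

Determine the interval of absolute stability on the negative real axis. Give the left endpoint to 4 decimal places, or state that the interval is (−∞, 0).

(-4.2778, 0).

On y'=λy, z=hλ:
  k1=λy_n ⇒ h·k1=z·y_n;  k2=λ(1+3/11z)y_n ⇒ h·k2=z(1+3/11z)y_n
  y_{n+1}/y_n = 1 + 1/7z + 6/7z(1+3/11z) = 1 + z + 18/77z²
  R(z) = 1 + z + 18/77z².

Solve |R(x)|<1 on ℝ⁻.
x=-0.41: |R|=0.6293
R=1: x+18/77x²=0 ⇒ x=−77/18=-4.2778; min R=1−1/(4·18/77)=-0.0694>−1
Confirm numerically:
  x=-3.918: |R|=0.67048 <1
  x=-3.638: |R|=0.45591 <1
  x=-2.858: |R|=0.05144 <1
  x=-2.473: |R|=0.04335 <1
  x=-4.754: |R|=1.52924 >1
  x=-4.738: |R|=1.50973 >1
Stable set (-4.2778, 0).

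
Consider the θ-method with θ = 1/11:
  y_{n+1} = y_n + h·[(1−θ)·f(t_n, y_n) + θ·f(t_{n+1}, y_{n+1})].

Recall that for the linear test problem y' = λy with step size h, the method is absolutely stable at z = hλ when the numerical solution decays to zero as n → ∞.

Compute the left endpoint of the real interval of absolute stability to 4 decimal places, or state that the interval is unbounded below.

On y'=λy, z=hλ:
  y_{n+1} = y_n + z·[10/11·y_n + 1/11·y_{n+1}] ⇒ (1 − 1/11z)y_{n+1} = (1 + 10/11z)y_n
  R(z) = (1 + 10/11z)/(1 − 1/11z).

Solve |R(x)|<1 on ℝ⁻.
x=-0.89: |R|=0.1766
R=−1: 1+10/11x = −1+1/11x ⇒ -9/11x=2 ⇒ x=2/(-9/11)=-2.4444
Confirm numerically:
  x=-1.921: |R|=0.63540 <1
  x=-1.555: |R|=0.36241 <1
  x=-1.466: |R|=0.29360 <1
  x=-1.205: |R|=0.08603 <1
  x=-2.647: |R|=1.13358 >1
  x=-2.570: |R|=1.08327 >1
  x=-2.537: |R|=1.06154 >1
Interval (-2.4444, 0).

left endpoint -2.4444.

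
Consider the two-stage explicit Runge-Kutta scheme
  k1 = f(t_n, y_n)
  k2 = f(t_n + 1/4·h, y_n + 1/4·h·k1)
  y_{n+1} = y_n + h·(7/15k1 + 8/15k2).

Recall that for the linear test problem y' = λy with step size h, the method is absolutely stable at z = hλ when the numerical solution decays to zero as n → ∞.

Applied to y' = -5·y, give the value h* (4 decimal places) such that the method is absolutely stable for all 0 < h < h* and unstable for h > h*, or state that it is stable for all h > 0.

(-7.5000,0); λ=-5 ⇒ h* = (15/2)/5 = 1.5000.

Set f=λy, z=hλ:
  k1=λy_n ⇒ h·k1=z·y_n;  k2=λ(1+1/4z)y_n ⇒ h·k2=z(1+1/4z)y_n
  y_{n+1}/y_n = 1 + 7/15z + 8/15z(1+1/4z) = 1 + z + 2/15z²
  so R(z) = 1 + z + 2/15z².

Need |R(x)|<1, x<0.
x=-1.7: |R|=0.3147
R=1: x+2/15x²=0 ⇒ x=−15/2=-7.5000; min R=1−1/(4·2/15)=-0.8750>−1
Confirm numerically:
  x=-6.465: |R|=0.10783 <1
  x=-4.211: |R|=0.84666 <1
  x=-3.981: |R|=0.86789 <1
  x=-3.017: |R|=0.80336 <1
  x=-7.671: |R|=1.17490 >1
  x=-7.570: |R|=1.07065 >1
Stable set (-7.5000, 0).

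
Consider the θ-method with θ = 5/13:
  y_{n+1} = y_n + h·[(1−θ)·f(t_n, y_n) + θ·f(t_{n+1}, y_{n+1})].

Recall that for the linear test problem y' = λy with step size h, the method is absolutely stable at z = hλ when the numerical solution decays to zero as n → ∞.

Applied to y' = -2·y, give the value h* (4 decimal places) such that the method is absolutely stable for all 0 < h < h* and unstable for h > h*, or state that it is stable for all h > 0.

(-8.6667,0); λ=-2 ⇒ h* = (26/3)/2 = 4.3333.

On y'=λy, z=hλ:
  y_{n+1} = y_n + z·[8/13·y_n + 5/13·y_{n+1}] ⇒ (1 − 5/13z)y_{n+1} = (1 + 8/13z)y_n
  R(z) = (1 + 8/13z)/(1 − 5/13z).

Need |R(x)|<1, x<0.
x=-1.38: |R|=0.0985
R=−1: 1+8/13x = −1+5/13x ⇒ -3/13x=2 ⇒ x=2/(-3/13)=-8.6667
Confirm numerically:
  x=-7.040: |R|=0.89876 <1
  x=-6.340: |R|=0.84385 <1
  x=-3.802: |R|=0.54408 <1
  x=-9.213: |R|=1.02775 >1
  x=-9.031: |R|=1.01879 >1
  x=-8.805: |R|=1.00728 >1
Stable set (-8.6667, 0).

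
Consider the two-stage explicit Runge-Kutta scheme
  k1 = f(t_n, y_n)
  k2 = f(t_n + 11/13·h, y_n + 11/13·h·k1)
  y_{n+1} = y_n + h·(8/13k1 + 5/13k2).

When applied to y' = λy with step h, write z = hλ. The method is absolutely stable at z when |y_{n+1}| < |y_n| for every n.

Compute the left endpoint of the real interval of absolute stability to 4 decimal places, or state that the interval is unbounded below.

Test eqn y'=λy, z=hλ:
  k1=λy_n ⇒ h·k1=z·y_n;  k2=λ(1+11/13z)y_n ⇒ h·k2=z(1+11/13z)y_n
  y_{n+1}/y_n = 1 + 8/13z + 5/13z(1+11/13z) = 1 + z + 55/169z²
  R(z) = 1 + z + 55/169z².

Boundary: |R(x)|=1, x<0.
x=-0.57: |R|=0.5357
R=1: x+55/169x²=0 ⇒ x=−169/55=-3.0727; min R=1−1/(4·55/169)=0.2318>−1
Confirm numerically:
  x=-2.995: |R|=0.92424 <1
  x=-2.784: |R|=0.73840 <1
  x=-2.751: |R|=0.71196 <1
  x=-1.999: |R|=0.30147 <1
  x=-3.629: |R|=1.65698 >1
  x=-3.443: |R|=1.41489 >1
So |R|<1 on (-3.0727, 0).

left endpoint -3.0727.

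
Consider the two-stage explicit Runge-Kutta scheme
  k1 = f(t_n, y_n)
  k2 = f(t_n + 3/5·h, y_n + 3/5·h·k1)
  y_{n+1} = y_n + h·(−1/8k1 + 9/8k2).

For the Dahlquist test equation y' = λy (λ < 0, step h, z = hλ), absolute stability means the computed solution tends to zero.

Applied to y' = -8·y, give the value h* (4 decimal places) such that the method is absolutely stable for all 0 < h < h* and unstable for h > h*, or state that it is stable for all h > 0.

(-1.4815,0); λ=-8 ⇒ h* = (40/27)/8 = 0.1852.

With y'=λy (z=hλ):
  k1=λy_n ⇒ h·k1=z·y_n;  k2=λ(1+3/5z)y_n ⇒ h·k2=z(1+3/5z)y_n
  y_{n+1}/y_n = 1 − 1/8z + 9/8z(1+3/5z) = 1 + z + 27/40z²
  R(z) = 1 + z + 27/40z².

Boundary: |R(x)|=1, x<0.
x=-1.33: |R|=0.8640
R=1: x+27/40x²=0 ⇒ x=−40/27=-1.4815; min R=1−1/(4·27/40)=0.6296>−1
Confirm numerically:
  x=-1.222: |R|=0.78597 <1
  x=-0.879: |R|=0.64253 <1
  x=-0.695: |R|=0.63104 <1
  x=-1.686: |R|=1.23275 >1
  x=-1.674: |R|=1.21754 >1
  x=-1.617: |R|=1.14792 >1
Interval (-1.4815, 0).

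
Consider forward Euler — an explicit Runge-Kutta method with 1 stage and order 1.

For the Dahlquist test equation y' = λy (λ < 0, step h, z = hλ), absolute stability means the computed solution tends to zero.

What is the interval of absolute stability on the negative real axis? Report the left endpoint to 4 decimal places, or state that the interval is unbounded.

With y'=λy (z=hλ):
  order 1, 1-stage ⇒ R(z)=1+z
  (e.g. R(-0.68)=0.32000, |R|=0.32000)

Boundary: |R(x)|=1, x<0.
x=-0.68: |R|=0.3200
|R(-1.27)|=0.2700 |R(-0.9)|=0.1000 |R(-0.64)|=0.3600
Bisect:
  x_lo=-2.3199 |R|=1.3199  x_hi=-0.3417 |R|=0.6583
  mid=-1.33081 |R|=0.33081 →hi
  mid=-1.82536 |R|=0.82536 →hi
  mid=-2.07263 |R|=1.07263 →lo
  mid=-1.94899 |R|=0.94899 →hi
  mid=-2.01081 |R|=1.01081 →lo
  mid=-1.97990 |R|=0.97990 →hi
  mid=-1.99536 |R|=0.99536 →hi
  mid=-2.00308 |R|=1.00308 →lo
  mid=-1.99922 |R|=0.99922 →hi
  ...
  [-2.00007,-1.99995] ⇒ x*=-2.0000
Stable set (-2.0000, 0).

(-2.0000, 0).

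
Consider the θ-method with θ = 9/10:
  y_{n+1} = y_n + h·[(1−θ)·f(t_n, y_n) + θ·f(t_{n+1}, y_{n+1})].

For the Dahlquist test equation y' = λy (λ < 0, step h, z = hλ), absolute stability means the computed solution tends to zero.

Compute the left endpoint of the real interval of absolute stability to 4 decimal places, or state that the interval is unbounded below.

(−∞, 0) — no finite endpoint.

On y'=λy, z=hλ:
  y_{n+1} = y_n + z·[1/10·y_n + 9/10·y_{n+1}] ⇒ (1 − 9/10z)y_{n+1} = (1 + 1/10z)y_n
  R(z) = (1 + 1/10z)/(1 − 9/10z).

Find x<0 with |R(x)|<1.
x=-0.35: |R|=0.7338
x=-2: |R|=0.2857
x=-10: |R|=0.0000
x=-100: |R|=0.0989
θ=9/10≥1/2 ⇒ |1+1/10x|<|1−9/10x| ∀x<0 ⇒ stable on all of ℝ⁻.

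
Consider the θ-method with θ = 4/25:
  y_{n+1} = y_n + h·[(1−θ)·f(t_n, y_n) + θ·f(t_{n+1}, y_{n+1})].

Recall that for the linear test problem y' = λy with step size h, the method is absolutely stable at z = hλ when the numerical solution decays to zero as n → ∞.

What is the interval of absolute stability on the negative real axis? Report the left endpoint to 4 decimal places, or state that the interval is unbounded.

On y'=λy, z=hλ:
  y_{n+1} = y_n + z·[21/25·y_n + 4/25·y_{n+1}] ⇒ (1 − 4/25z)y_{n+1} = (1 + 21/25z)y_n
  Hence R(z) = (1 + 21/25z)/(1 − 4/25z).

Boundary: |R(x)|=1, x<0.
x=-1.18: |R|=0.0074
R=−1: 1+21/25x = −1+4/25x ⇒ -17/25x=2 ⇒ x=2/(-17/25)=-2.9412
Confirm numerically:
  x=-2.397: |R|=0.73254 <1
  x=-2.047: |R|=0.54197 <1
  x=-2.025: |R|=0.52946 <1
  x=-3.517: |R|=1.25056 >1
  x=-3.297: |R|=1.15840 >1
  x=-3.060: |R|=1.05424 >1
Stable set (-2.9412, 0).

z∈(-2.9412,0).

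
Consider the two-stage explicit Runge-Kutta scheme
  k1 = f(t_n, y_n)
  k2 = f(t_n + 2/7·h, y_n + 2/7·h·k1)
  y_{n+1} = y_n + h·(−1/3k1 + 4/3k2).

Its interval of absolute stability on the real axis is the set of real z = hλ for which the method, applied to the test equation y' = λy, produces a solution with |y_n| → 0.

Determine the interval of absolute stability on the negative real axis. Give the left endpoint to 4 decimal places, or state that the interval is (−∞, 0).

(-2.6250, 0).

Set f=λy, z=hλ:
  k1=λy_n ⇒ h·k1=z·y_n;  k2=λ(1+2/7z)y_n ⇒ h·k2=z(1+2/7z)y_n
  y_{n+1}/y_n = 1 − 1/3z + 4/3z(1+2/7z) = 1 + z + 8/21z²
  Hence R(z) = 1 + z + 8/21z².

Find x<0 with |R(x)|<1.
x=-0.52: |R|=0.5830
R=1: x+8/21x²=0 ⇒ x=−21/8=-2.6250; min R=1−1/(4·8/21)=0.3438>−1
Confirm numerically:
  x=-2.008: |R|=0.52802 <1
  x=-1.999: |R|=0.52329 <1
  x=-1.706: |R|=0.40274 <1
  x=-2.951: |R|=1.36649 >1
  x=-2.695: |R|=1.07187 >1
So |R|<1 on (-2.6250, 0).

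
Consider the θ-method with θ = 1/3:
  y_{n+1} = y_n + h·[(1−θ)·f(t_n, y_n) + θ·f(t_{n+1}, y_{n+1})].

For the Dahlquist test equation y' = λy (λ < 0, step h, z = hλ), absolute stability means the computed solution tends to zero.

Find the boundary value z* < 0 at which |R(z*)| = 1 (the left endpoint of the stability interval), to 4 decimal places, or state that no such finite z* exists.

left endpoint -6.0000.

On y'=λy, z=hλ:
  y_{n+1} = y_n + z·[2/3·y_n + 1/3·y_{n+1}] ⇒ (1 − 1/3z)y_{n+1} = (1 + 2/3z)y_n
  so R(z) = (1 + 2/3z)/(1 − 1/3z).

Solve |R(x)|<1 on ℝ⁻.
x=-1.08: |R|=0.2059
R=−1: 1+2/3x = −1+1/3x ⇒ -1/3x=2 ⇒ x=2/(-1/3)=-6.0000
Confirm numerically:
  x=-4.871: |R|=0.85656 <1
  x=-4.533: |R|=0.80526 <1
  x=-4.227: |R|=0.75467 <1
  x=-3.846: |R|=0.68536 <1
  x=-6.244: |R|=1.02640 >1
  x=-6.176: |R|=1.01918 >1
  x=-6.120: |R|=1.01316 >1
Stable set (-6.0000, 0).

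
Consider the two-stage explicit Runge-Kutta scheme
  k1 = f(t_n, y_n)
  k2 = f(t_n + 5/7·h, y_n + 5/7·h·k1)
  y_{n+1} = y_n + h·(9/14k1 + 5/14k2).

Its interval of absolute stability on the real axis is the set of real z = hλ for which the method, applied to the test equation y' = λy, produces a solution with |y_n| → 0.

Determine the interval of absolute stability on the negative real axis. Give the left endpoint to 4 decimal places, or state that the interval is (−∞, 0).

On y'=λy, z=hλ:
  k1=λy_n ⇒ h·k1=z·y_n;  k2=λ(1+5/7z)y_n ⇒ h·k2=z(1+5/7z)y_n
  y_{n+1}/y_n = 1 + 9/14z + 5/14z(1+5/7z) = 1 + z + 25/98z²
  R(z) = 1 + z + 25/98z².

Need |R(x)|<1, x<0.
x=-1.17: |R|=0.1792
R=1: x+25/98x²=0 ⇒ x=−98/25=-3.9200; min R=1−1/(4·25/98)=0.0200>−1
Confirm numerically:
  x=-2.343: |R|=0.05742 <1
  x=-2.293: |R|=0.04829 <1
  x=-1.959: |R|=0.02000 <1
  x=-4.487: |R|=1.64901 >1
  x=-4.205: |R|=1.30572 >1
  x=-4.049: |R|=1.13325 >1
Interval (-3.9200, 0).

(-3.9200, 0).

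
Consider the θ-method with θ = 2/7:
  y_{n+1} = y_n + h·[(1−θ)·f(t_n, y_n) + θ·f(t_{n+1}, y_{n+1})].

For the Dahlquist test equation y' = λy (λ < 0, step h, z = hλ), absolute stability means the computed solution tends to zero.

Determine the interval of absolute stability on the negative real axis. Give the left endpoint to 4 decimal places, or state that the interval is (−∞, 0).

(-4.6667, 0).

Test eqn y'=λy, z=hλ:
  y_{n+1} = y_n + z·[5/7·y_n + 2/7·y_{n+1}] ⇒ (1 − 2/7z)y_{n+1} = (1 + 5/7z)y_n
  so R(z) = (1 + 5/7z)/(1 − 2/7z).

Solve |R(x)|<1 on ℝ⁻.
x=-1.24: |R|=0.0844
R=−1: 1+5/7x = −1+2/7x ⇒ -3/7x=2 ⇒ x=2/(-3/7)=-4.6667
Confirm numerically:
  x=-4.580: |R|=0.98391 <1
  x=-3.594: |R|=0.77319 <1
  x=-2.181: |R|=0.34369 <1
  x=-1.999: |R|=0.27232 <1
  x=-5.070: |R|=1.07060 >1
  x=-4.759: |R|=1.01677 >1
So |R|<1 on (-4.6667, 0).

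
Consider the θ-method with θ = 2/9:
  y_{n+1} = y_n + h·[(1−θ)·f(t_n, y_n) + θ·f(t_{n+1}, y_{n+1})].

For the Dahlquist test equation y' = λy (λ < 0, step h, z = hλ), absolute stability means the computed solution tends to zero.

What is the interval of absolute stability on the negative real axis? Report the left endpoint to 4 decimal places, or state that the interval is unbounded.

On y'=λy, z=hλ:
  y_{n+1} = y_n + z·[7/9·y_n + 2/9·y_{n+1}] ⇒ (1 − 2/9z)y_{n+1} = (1 + 7/9z)y_n
  ⇒ R(z) = (1 + 7/9z)/(1 − 2/9z).

Boundary: |R(x)|=1, x<0.
x=-1.17: |R|=0.0714
R=−1: 1+7/9x = −1+2/9x ⇒ -5/9x=2 ⇒ x=2/(-5/9)=-3.6000
Confirm numerically:
  x=-2.322: |R|=0.53166 <1
  x=-2.228: |R|=0.49019 <1
  x=-1.984: |R|=0.37693 <1
  x=-1.760: |R|=0.26518 <1
  x=-3.867: |R|=1.07978 >1
  x=-3.761: |R|=1.04872 >1
Interval (-3.6000, 0).

(-3.6000, 0).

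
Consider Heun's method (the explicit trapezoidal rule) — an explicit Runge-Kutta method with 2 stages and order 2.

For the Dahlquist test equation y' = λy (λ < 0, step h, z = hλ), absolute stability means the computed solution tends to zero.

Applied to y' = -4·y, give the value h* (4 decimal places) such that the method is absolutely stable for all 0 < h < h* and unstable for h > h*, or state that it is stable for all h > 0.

Test eqn y'=λy, z=hλ:
  order 2, 2-stage ⇒ R(z)=1+z+z^2/2
  (e.g. R(-0.32)=0.73120, |R|=0.73120)

Solve |R(x)|<1 on ℝ⁻.
x=-0.32: |R|=0.7312
|R(-2.09)|=1.0940 |R(-1.86)|=0.8698 |R(-0.89)|=0.5061
Bisect:
  x_lo=-2.4706 |R|=1.5813  x_hi=-0.2415 |R|=0.7876
  mid=-1.35606 |R|=0.56339 →hi
  mid=-1.91332 |R|=0.91708 →hi
  mid=-2.19196 |R|=1.21038 →lo
  mid=-2.05264 |R|=1.05403 →lo
  mid=-1.98298 |R|=0.98313 →hi
  mid=-2.01781 |R|=1.01797 →lo
  mid=-2.00040 |R|=1.00040 →lo
  mid=-1.99169 |R|=0.99173 →hi
  ...
  [-2.00013,-1.99999] ⇒ x*=-2.0000
Interval (-2.0000, 0).

(-2.0000,0); λ=-4 ⇒ h* = 0.5000.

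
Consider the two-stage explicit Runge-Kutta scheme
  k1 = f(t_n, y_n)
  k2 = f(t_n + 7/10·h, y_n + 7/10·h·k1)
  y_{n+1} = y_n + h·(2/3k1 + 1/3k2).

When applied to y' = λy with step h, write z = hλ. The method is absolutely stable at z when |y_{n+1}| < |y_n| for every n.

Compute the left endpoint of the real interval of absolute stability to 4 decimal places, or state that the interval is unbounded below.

With y'=λy (z=hλ):
  k1=λy_n ⇒ h·k1=z·y_n;  k2=λ(1+7/10z)y_n ⇒ h·k2=z(1+7/10z)y_n
  y_{n+1}/y_n = 1 + 2/3z + 1/3z(1+7/10z) = 1 + z + 7/30z²
  R(z) = 1 + z + 7/30z².

Boundary: |R(x)|=1, x<0.
x=-0.85: |R|=0.3186
R=1: x+7/30x²=0 ⇒ x=−30/7=-4.2857; min R=1−1/(4·7/30)=-0.0714>−1
Confirm numerically:
  x=-3.695: |R|=0.49071 <1
  x=-3.227: |R|=0.20282 <1
  x=-3.053: |R|=0.12186 <1
  x=-2.874: |R|=0.05330 <1
  x=-4.676: |R|=1.42583 >1
  x=-4.396: |R|=1.11312 >1
Stable set (-4.2857, 0).

z* = -4.2857.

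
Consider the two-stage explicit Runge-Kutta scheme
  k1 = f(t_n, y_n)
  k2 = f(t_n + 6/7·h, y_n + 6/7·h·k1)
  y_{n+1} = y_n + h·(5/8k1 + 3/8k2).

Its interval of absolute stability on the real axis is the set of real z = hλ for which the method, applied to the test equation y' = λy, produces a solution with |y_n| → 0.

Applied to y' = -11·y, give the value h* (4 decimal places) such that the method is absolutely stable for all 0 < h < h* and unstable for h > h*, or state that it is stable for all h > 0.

(-3.1111,0); λ=-11 ⇒ h* = (28/9)/11 = 0.2828.

With y'=λy (z=hλ):
  k1=λy_n ⇒ h·k1=z·y_n;  k2=λ(1+6/7z)y_n ⇒ h·k2=z(1+6/7z)y_n
  y_{n+1}/y_n = 1 + 5/8z + 3/8z(1+6/7z) = 1 + z + 9/28z²
  Hence R(z) = 1 + z + 9/28z².

Need |R(x)|<1, x<0.
x=-1.37: |R|=0.2333
R=1: x+9/28x²=0 ⇒ x=−28/9=-3.1111; min R=1−1/(4·9/28)=0.2222>−1
Confirm numerically:
  x=-2.551: |R|=0.54073 <1
  x=-1.363: |R|=0.23414 <1
  x=-1.252: |R|=0.25184 <1
  x=-3.522: |R|=1.46516 >1
  x=-3.144: |R|=1.03324 >1
Stable set (-3.1111, 0).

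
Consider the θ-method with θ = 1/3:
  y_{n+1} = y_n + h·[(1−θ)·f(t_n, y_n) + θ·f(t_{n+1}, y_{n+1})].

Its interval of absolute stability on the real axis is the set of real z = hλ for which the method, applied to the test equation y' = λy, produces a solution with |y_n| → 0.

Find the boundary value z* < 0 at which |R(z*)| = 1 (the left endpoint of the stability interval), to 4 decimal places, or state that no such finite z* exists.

With y'=λy (z=hλ):
  y_{n+1} = y_n + z·[2/3·y_n + 1/3·y_{n+1}] ⇒ (1 − 1/3z)y_{n+1} = (1 + 2/3z)y_n
  Hence R(z) = (1 + 2/3z)/(1 − 1/3z).

Solve |R(x)|<1 on ℝ⁻.
x=-1.54: |R|=0.0176
R=−1: 1+2/3x = −1+1/3x ⇒ -1/3x=2 ⇒ x=2/(-1/3)=-6.0000
Confirm numerically:
  x=-5.006: |R|=0.87584 <1
  x=-4.194: |R|=0.74896 <1
  x=-3.939: |R|=0.70298 <1
  x=-3.930: |R|=0.70130 <1
  x=-6.308: |R|=1.03309 >1
  x=-6.162: |R|=1.01768 >1
Stable set (-6.0000, 0).

z* = -6.0000.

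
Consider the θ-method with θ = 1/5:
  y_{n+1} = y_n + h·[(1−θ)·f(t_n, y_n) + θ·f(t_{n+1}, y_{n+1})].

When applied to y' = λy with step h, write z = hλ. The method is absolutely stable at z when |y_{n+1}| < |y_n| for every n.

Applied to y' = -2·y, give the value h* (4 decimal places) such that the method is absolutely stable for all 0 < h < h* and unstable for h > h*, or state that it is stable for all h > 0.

Test eqn y'=λy, z=hλ:
  y_{n+1} = y_n + z·[4/5·y_n + 1/5·y_{n+1}] ⇒ (1 − 1/5z)y_{n+1} = (1 + 4/5z)y_n
  so R(z) = (1 + 4/5z)/(1 − 1/5z).

Solve |R(x)|<1 on ℝ⁻.
x=-0.33: |R|=0.6904
R=−1: 1+4/5x = −1+1/5x ⇒ -3/5x=2 ⇒ x=2/(-3/5)=-3.3333
Confirm numerically:
  x=-2.361: |R|=0.60372 <1
  x=-2.020: |R|=0.43875 <1
  x=-1.918: |R|=0.38624 <1
  x=-1.737: |R|=0.28915 <1
  x=-3.785: |R|=1.15424 >1
  x=-3.568: |R|=1.08217 >1
So |R|<1 on (-3.3333, 0).

(-3.3333,0); λ=-2 ⇒ h* = (10/3)/2 = 1.6667.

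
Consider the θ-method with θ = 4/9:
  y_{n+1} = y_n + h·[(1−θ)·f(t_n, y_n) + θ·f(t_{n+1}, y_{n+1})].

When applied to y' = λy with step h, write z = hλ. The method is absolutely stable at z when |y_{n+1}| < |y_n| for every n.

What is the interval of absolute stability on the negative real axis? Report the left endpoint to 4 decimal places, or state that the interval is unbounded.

Set f=λy, z=hλ:
  y_{n+1} = y_n + z·[5/9·y_n + 4/9·y_{n+1}] ⇒ (1 − 4/9z)y_{n+1} = (1 + 5/9z)y_n
  ⇒ R(z) = (1 + 5/9z)/(1 − 4/9z).

Boundary: |R(x)|=1, x<0.
x=-0.42: |R|=0.6461
R=−1: 1+5/9x = −1+4/9x ⇒ -1/9x=2 ⇒ x=2/(-1/9)=-18.0000
Confirm numerically:
  x=-15.599: |R|=0.96637 <1
  x=-14.789: |R|=0.95289 <1
  x=-13.462: |R|=0.92779 <1
  x=-8.946: |R|=0.79783 <1
  x=-18.111: |R|=1.00136 >1
  x=-18.070: |R|=1.00086 >1
So |R|<1 on (-18.0000, 0).

(-18.0000, 0).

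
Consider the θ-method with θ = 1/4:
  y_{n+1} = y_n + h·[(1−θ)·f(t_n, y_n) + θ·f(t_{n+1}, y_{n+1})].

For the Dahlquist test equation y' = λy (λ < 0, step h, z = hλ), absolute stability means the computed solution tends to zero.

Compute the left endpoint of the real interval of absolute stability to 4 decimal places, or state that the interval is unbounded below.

z* = -4.0000.

Set f=λy, z=hλ:
  y_{n+1} = y_n + z·[3/4·y_n + 1/4·y_{n+1}] ⇒ (1 − 1/4z)y_{n+1} = (1 + 3/4z)y_n
  Hence R(z) = (1 + 3/4z)/(1 − 1/4z).

Solve |R(x)|<1 on ℝ⁻.
x=-0.52: |R|=0.5398
R=−1: 1+3/4x = −1+1/4x ⇒ -1/2x=2 ⇒ x=2/(-1/2)=-4.0000
Confirm numerically:
  x=-3.900: |R|=0.97468 <1
  x=-3.506: |R|=0.86837 <1
  x=-1.938: |R|=0.30549 <1
  x=-4.276: |R|=1.06670 >1
  x=-4.272: |R|=1.06576 >1
Stable set (-4.0000, 0).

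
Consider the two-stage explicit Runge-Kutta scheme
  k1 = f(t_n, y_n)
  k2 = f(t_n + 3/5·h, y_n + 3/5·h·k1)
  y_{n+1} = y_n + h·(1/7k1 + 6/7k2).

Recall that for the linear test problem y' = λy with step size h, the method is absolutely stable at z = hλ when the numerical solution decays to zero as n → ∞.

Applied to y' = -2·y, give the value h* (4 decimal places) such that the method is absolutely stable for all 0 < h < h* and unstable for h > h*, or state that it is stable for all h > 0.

(-1.9444,0); λ=-2 ⇒ h* = (35/18)/2 = 0.9722.

On y'=λy, z=hλ:
  k1=λy_n ⇒ h·k1=z·y_n;  k2=λ(1+3/5z)y_n ⇒ h·k2=z(1+3/5z)y_n
  y_{n+1}/y_n = 1 + 1/7z + 6/7z(1+3/5z) = 1 + z + 18/35z²
  Hence R(z) = 1 + z + 18/35z².

Need |R(x)|<1, x<0.
x=-0.72: |R|=0.5466
R=1: x+18/35x²=0 ⇒ x=−35/18=-1.9444; min R=1−1/(4·18/35)=0.5139>−1
Confirm numerically:
  x=-1.907: |R|=0.96328 <1
  x=-1.494: |R|=0.65390 <1
  x=-0.824: |R|=0.52519 <1
  x=-2.497: |R|=1.70958 >1
  x=-2.450: |R|=1.63700 >1
  x=-2.183: |R|=1.26782 >1
So |R|<1 on (-1.9444, 0).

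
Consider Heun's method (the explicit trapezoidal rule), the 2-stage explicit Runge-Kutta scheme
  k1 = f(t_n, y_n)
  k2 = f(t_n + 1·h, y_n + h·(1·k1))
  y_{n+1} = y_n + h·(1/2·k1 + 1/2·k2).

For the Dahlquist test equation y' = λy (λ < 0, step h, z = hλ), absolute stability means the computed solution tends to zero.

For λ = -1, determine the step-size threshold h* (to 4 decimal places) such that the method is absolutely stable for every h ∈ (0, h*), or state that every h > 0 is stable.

(-2.0000,0); λ=-1 ⇒ h* = 2.0000.

Set f=λy, z=hλ:
  order 2, 2-stage ⇒ R(z)=1+z+z^2/2
  (e.g. R(-1.48)=0.61520, |R|=0.61520)

Boundary: |R(x)|=1, x<0.
x=-1.48: |R|=0.6152
|R(-2.22)|=1.2442 |R(-1.83)|=0.8445 |R(-0.88)|=0.5072
Bisect:
  x_lo=-2.6213 |R|=1.8143  x_hi=-0.1235 |R|=0.8842
  mid=-1.37239 |R|=0.56934 →hi
  mid=-1.99685 |R|=0.99686 →hi
  mid=-2.30909 |R|=1.35685 →lo
  mid=-2.15297 |R|=1.16467 →lo
  mid=-2.07491 |R|=1.07772 →lo
  mid=-2.03588 |R|=1.03653 →lo
  mid=-2.01637 |R|=1.01650 →lo
  mid=-2.00661 |R|=1.00663 →lo
  ...
  [-2.00005,-1.99990] ⇒ x*=-2.0000
Interval (-2.0000, 0).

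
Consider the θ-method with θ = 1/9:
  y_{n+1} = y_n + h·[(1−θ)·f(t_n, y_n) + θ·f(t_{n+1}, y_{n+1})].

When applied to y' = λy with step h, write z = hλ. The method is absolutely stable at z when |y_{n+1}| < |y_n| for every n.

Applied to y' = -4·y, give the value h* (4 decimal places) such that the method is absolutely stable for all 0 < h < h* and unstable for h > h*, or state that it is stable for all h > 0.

(-2.5714,0); λ=-4 ⇒ h* = (18/7)/4 = 0.6429.

With y'=λy (z=hλ):
  y_{n+1} = y_n + z·[8/9·y_n + 1/9·y_{n+1}] ⇒ (1 − 1/9z)y_{n+1} = (1 + 8/9z)y_n
  so R(z) = (1 + 8/9z)/(1 − 1/9z).

Boundary: |R(x)|=1, x<0.
x=-0.36: |R|=0.6538
R=−1: 1+8/9x = −1+1/9x ⇒ -7/9x=2 ⇒ x=2/(-7/9)=-2.5714
Confirm numerically:
  x=-1.742: |R|=0.45950 <1
  x=-1.286: |R|=0.12522 <1
  x=-1.135: |R|=0.00789 <1
  x=-2.699: |R|=1.07633 >1
  x=-2.637: |R|=1.03944 >1
Stable set (-2.5714, 0).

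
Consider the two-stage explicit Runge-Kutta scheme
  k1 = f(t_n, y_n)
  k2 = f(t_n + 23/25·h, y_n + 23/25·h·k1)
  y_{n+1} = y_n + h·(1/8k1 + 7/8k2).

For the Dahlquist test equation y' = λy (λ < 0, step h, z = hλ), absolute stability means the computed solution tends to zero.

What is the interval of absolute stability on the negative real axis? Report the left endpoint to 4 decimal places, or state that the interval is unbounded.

Test eqn y'=λy, z=hλ:
  k1=λy_n ⇒ h·k1=z·y_n;  k2=λ(1+23/25z)y_n ⇒ h·k2=z(1+23/25z)y_n
  y_{n+1}/y_n = 1 + 1/8z + 7/8z(1+23/25z) = 1 + z + 161/200z²
  Hence R(z) = 1 + z + 161/200z².

Need |R(x)|<1, x<0.
x=-1.48: |R|=1.2833
R=1: x+161/200x²=0 ⇒ x=−200/161=-1.2422; min R=1−1/(4·161/200)=0.6894>−1
Confirm numerically:
  x=-1.161: |R|=0.92408 <1
  x=-1.134: |R|=0.90119 <1
  x=-0.932: |R|=0.76724 <1
  x=-1.557: |R|=1.39452 >1
  x=-1.454: |R|=1.24786 >1
  x=-1.303: |R|=1.06374 >1
So |R|<1 on (-1.2422, 0).

(-1.2422, 0).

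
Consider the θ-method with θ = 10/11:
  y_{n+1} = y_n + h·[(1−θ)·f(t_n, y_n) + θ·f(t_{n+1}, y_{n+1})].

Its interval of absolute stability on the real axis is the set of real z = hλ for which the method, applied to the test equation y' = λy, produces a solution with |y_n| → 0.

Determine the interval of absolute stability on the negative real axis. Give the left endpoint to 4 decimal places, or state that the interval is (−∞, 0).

unbounded; (−∞, 0).

Set f=λy, z=hλ:
  y_{n+1} = y_n + z·[1/11·y_n + 10/11·y_{n+1}] ⇒ (1 − 10/11z)y_{n+1} = (1 + 1/11z)y_n
  ⇒ R(z) = (1 + 1/11z)/(1 − 10/11z).

Solve |R(x)|<1 on ℝ⁻.
x=-1.07: |R|=0.4576
x=-2: |R|=0.2903
x=-10: |R|=0.0090
x=-100: |R|=0.0880
θ=10/11≥1/2 ⇒ |1+1/11x|<|1−10/11x| ∀x<0 ⇒ unbounded interval.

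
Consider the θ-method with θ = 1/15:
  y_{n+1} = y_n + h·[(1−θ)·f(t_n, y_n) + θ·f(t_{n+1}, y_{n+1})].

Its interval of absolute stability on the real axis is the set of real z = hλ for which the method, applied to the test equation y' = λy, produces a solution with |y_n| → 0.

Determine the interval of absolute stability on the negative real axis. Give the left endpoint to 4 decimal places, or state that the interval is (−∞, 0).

(-2.3077, 0).

Set f=λy, z=hλ:
  y_{n+1} = y_n + z·[14/15·y_n + 1/15·y_{n+1}] ⇒ (1 − 1/15z)y_{n+1} = (1 + 14/15z)y_n
  ⇒ R(z) = (1 + 14/15z)/(1 − 1/15z).

Need |R(x)|<1, x<0.
x=-0.92: |R|=0.1332
R=−1: 1+14/15x = −1+1/15x ⇒ -13/15x=2 ⇒ x=2/(-13/15)=-2.3077
Confirm numerically:
  x=-2.034: |R|=0.79112 <1
  x=-1.290: |R|=0.18785 <1
  x=-1.104: |R|=0.02832 <1
  x=-0.937: |R|=0.11809 <1
  x=-2.636: |R|=1.24200 >1
  x=-2.342: |R|=1.02572 >1
Stable set (-2.3077, 0).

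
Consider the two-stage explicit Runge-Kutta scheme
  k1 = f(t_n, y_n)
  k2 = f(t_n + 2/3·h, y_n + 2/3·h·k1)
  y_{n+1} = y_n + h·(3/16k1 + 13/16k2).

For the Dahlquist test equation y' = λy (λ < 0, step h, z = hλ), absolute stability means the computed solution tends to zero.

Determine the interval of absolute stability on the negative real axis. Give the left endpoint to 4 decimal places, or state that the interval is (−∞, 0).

(-1.8462, 0).

Set f=λy, z=hλ:
  k1=λy_n ⇒ h·k1=z·y_n;  k2=λ(1+2/3z)y_n ⇒ h·k2=z(1+2/3z)y_n
  y_{n+1}/y_n = 1 + 3/16z + 13/16z(1+2/3z) = 1 + z + 13/24z²
  so R(z) = 1 + z + 13/24z².

Solve |R(x)|<1 on ℝ⁻.
x=-0.67: |R|=0.5732
R=1: x+13/24x²=0 ⇒ x=−24/13=-1.8462; min R=1−1/(4·13/24)=0.5385>−1
Confirm numerically:
  x=-1.776: |R|=0.93251 <1
  x=-1.243: |R|=0.59390 <1
  x=-1.234: |R|=0.59083 <1
  x=-1.028: |R|=0.54442 <1
  x=-2.314: |R|=1.58641 >1
  x=-2.302: |R|=1.56840 >1
Interval (-1.8462, 0).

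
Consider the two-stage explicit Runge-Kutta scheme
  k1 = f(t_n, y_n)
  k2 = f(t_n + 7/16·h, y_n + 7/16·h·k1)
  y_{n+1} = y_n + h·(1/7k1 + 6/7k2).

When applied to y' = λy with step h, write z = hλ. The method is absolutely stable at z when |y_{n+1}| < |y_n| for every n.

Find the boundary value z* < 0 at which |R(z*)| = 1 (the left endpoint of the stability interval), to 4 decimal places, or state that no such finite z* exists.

z* = -2.6667.

With y'=λy (z=hλ):
  k1=λy_n ⇒ h·k1=z·y_n;  k2=λ(1+7/16z)y_n ⇒ h·k2=z(1+7/16z)y_n
  y_{n+1}/y_n = 1 + 1/7z + 6/7z(1+7/16z) = 1 + z + 3/8z²
  Hence R(z) = 1 + z + 3/8z².

Find x<0 with |R(x)|<1.
x=-0.46: |R|=0.6193
R=1: x+3/8x²=0 ⇒ x=−8/3=-2.6667; min R=1−1/(4·3/8)=0.3333>−1
Confirm numerically:
  x=-2.235: |R|=0.63821 <1
  x=-1.933: |R|=0.46818 <1
  x=-1.830: |R|=0.42584 <1
  x=-3.127: |R|=1.53980 >1
  x=-3.036: |R|=1.42049 >1
  x=-2.987: |R|=1.35881 >1
So |R|<1 on (-2.6667, 0).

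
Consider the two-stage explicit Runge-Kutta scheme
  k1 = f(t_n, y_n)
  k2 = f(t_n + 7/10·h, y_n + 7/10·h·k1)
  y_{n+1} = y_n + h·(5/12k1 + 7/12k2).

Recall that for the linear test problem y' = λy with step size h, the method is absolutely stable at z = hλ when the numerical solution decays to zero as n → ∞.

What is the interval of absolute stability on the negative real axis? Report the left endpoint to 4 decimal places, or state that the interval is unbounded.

(-2.4490, 0).

With y'=λy (z=hλ):
  k1=λy_n ⇒ h·k1=z·y_n;  k2=λ(1+7/10z)y_n ⇒ h·k2=z(1+7/10z)y_n
  y_{n+1}/y_n = 1 + 5/12z + 7/12z(1+7/10z) = 1 + z + 49/120z²
  so R(z) = 1 + z + 49/120z².

Find x<0 with |R(x)|<1.
x=-0.32: |R|=0.7218
R=1: x+49/120x²=0 ⇒ x=−120/49=-2.4490; min R=1−1/(4·49/120)=0.3878>−1
Confirm numerically:
  x=-2.204: |R|=0.77953 <1
  x=-1.141: |R|=0.39060 <1
  x=-1.136: |R|=0.39095 <1
  x=-1.100: |R|=0.39408 <1
  x=-3.001: |R|=1.67645 >1
  x=-2.784: |R|=1.38085 >1
  x=-2.763: |R|=1.35429 >1
Interval (-2.4490, 0).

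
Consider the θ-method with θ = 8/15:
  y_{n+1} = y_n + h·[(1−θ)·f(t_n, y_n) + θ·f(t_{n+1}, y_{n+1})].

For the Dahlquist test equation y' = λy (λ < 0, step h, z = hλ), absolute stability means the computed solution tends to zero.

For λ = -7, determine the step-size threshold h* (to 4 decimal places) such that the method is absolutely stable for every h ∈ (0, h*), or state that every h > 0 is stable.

Set f=λy, z=hλ:
  y_{n+1} = y_n + z·[7/15·y_n + 8/15·y_{n+1}] ⇒ (1 − 8/15z)y_{n+1} = (1 + 7/15z)y_n
  Hence R(z) = (1 + 7/15z)/(1 − 8/15z).

Solve |R(x)|<1 on ℝ⁻.
x=-0.76: |R|=0.4592
x=-2: |R|=0.0323
x=-10: |R|=0.5789
x=-100: |R|=0.8405
θ=8/15≥1/2 ⇒ |1+7/15x|<|1−8/15x| ∀x<0 ⇒ stable on all of ℝ⁻.

interval (−∞, 0). Any h>0 works for λ=-7.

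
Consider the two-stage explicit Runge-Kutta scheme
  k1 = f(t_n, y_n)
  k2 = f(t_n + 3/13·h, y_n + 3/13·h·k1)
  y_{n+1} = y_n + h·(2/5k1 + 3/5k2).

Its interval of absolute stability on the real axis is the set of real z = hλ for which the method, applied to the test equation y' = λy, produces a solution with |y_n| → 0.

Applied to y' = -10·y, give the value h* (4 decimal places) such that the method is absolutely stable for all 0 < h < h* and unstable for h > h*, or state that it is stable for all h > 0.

Set f=λy, z=hλ:
  k1=λy_n ⇒ h·k1=z·y_n;  k2=λ(1+3/13z)y_n ⇒ h·k2=z(1+3/13z)y_n
  y_{n+1}/y_n = 1 + 2/5z + 3/5z(1+3/13z) = 1 + z + 9/65z²
  so R(z) = 1 + z + 9/65z².

Solve |R(x)|<1 on ℝ⁻.
x=-1.37: |R|=0.1101
R=1: x+9/65x²=0 ⇒ x=−65/9=-7.2222; min R=1−1/(4·9/65)=-0.8056>−1
Confirm numerically:
  x=-5.699: |R|=0.20196 <1
  x=-5.206: |R|=0.45336 <1
  x=-3.715: |R|=0.80406 <1
  x=-7.677: |R|=1.48341 >1
  x=-7.497: |R|=1.28523 >1
  x=-7.303: |R|=1.08168 >1
Stable set (-7.2222, 0).

(-7.2222,0); λ=-10 ⇒ h* = (65/9)/10 = 0.7222.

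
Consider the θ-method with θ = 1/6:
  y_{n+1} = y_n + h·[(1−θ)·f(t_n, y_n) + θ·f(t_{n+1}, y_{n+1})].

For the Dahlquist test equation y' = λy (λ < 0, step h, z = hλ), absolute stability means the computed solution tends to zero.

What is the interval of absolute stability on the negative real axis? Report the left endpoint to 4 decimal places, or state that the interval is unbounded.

Test eqn y'=λy, z=hλ:
  y_{n+1} = y_n + z·[5/6·y_n + 1/6·y_{n+1}] ⇒ (1 − 1/6z)y_{n+1} = (1 + 5/6z)y_n
  ⇒ R(z) = (1 + 5/6z)/(1 − 1/6z).

Boundary: |R(x)|=1, x<0.
x=-1.75: |R|=0.3548
R=−1: 1+5/6x = −1+1/6x ⇒ -2/3x=2 ⇒ x=2/(-2/3)=-3.0000
Confirm numerically:
  x=-2.422: |R|=0.72548 <1
  x=-2.012: |R|=0.50674 <1
  x=-1.460: |R|=0.17426 <1
  x=-3.322: |R|=1.13817 >1
  x=-3.259: |R|=1.11189 >1
So |R|<1 on (-3.0000, 0).

(-3.0000, 0).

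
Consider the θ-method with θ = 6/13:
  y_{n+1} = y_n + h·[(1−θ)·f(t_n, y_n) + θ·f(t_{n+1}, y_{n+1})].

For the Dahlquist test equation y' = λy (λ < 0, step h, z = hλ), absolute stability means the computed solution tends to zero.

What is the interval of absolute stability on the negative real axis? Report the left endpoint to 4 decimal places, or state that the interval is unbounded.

z∈(-26.0000,0).

With y'=λy (z=hλ):
  y_{n+1} = y_n + z·[7/13·y_n + 6/13·y_{n+1}] ⇒ (1 − 6/13z)y_{n+1} = (1 + 7/13z)y_n
  so R(z) = (1 + 7/13z)/(1 − 6/13z).

Boundary: |R(x)|=1, x<0.
x=-1.29: |R|=0.1914
R=−1: 1+7/13x = −1+6/13x ⇒ -1/13x=2 ⇒ x=2/(-1/13)=-26.0000
Confirm numerically:
  x=-21.673: |R|=0.96975 <1
  x=-20.345: |R|=0.95813 <1
  x=-19.329: |R|=0.94828 <1
  x=-15.352: |R|=0.89870 <1
  x=-26.527: |R|=1.00306 >1
  x=-26.460: |R|=1.00268 >1
  x=-26.235: |R|=1.00138 >1
So |R|<1 on (-26.0000, 0).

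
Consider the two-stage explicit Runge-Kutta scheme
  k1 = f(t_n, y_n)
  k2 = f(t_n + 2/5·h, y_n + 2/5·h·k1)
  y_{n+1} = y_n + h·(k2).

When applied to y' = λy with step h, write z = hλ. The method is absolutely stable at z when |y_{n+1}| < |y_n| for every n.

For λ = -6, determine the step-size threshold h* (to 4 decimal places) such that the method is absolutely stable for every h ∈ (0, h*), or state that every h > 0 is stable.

(-2.5000,0); λ=-6 ⇒ h* = (5/2)/6 = 0.4167.

Set f=λy, z=hλ:
  k1=λy_n ⇒ h·k1=z·y_n;  k2=λ(1+2/5z)y_n ⇒ h·k2=z(1+2/5z)y_n
  y_{n+1}/y_n = 1 + z(1+2/5z) = 1 + z + 2/5z²
  so R(z) = 1 + z + 2/5z².

Need |R(x)|<1, x<0.
x=-1.5: |R|=0.4000
R=1: x+2/5x²=0 ⇒ x=−5/2=-2.5000; min R=1−1/(4·2/5)=0.3750>−1
Confirm numerically:
  x=-2.394: |R|=0.89849 <1
  x=-1.499: |R|=0.39980 <1
  x=-1.189: |R|=0.37649 <1
  x=-1.051: |R|=0.39084 <1
  x=-2.837: |R|=1.38243 >1
  x=-2.593: |R|=1.09646 >1
Interval (-2.5000, 0).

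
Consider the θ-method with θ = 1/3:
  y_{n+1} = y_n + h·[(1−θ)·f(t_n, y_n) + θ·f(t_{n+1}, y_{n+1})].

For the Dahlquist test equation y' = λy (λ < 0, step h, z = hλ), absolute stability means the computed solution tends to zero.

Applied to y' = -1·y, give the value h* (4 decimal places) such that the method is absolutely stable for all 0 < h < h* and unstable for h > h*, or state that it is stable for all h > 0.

(-6.0000,0); λ=-1 ⇒ h* = (6)/1 = 6.0000.

With y'=λy (z=hλ):
  y_{n+1} = y_n + z·[2/3·y_n + 1/3·y_{n+1}] ⇒ (1 − 1/3z)y_{n+1} = (1 + 2/3z)y_n
  ⇒ R(z) = (1 + 2/3z)/(1 − 1/3z).

Boundary: |R(x)|=1, x<0.
x=-1.52: |R|=0.0088
R=−1: 1+2/3x = −1+1/3x ⇒ -1/3x=2 ⇒ x=2/(-1/3)=-6.0000
Confirm numerically:
  x=-5.628: |R|=0.95688 <1
  x=-4.290: |R|=0.76543 <1
  x=-3.903: |R|=0.69622 <1
  x=-3.344: |R|=0.58134 <1
  x=-6.463: |R|=1.04893 >1
  x=-6.235: |R|=1.02545 >1
Stable set (-6.0000, 0).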